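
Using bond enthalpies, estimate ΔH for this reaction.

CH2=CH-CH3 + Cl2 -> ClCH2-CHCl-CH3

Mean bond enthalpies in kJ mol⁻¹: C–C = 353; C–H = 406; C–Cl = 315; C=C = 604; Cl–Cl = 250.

Bonds broken (reactants):
  C–C: 1 × 353 = 353
  C–H: 6 × 406 = 2436
  C=C: 1 × 604 = 604
  Cl–Cl: 1 × 250 = 250
  Σ(broken) = 3643 kJ
Bonds formed (products):
  C–C: 2 × 353 = 706
  C–Cl: 2 × 315 = 630
  C–H: 6 × 406 = 2436
  Σ(formed) = 3772 kJ
ΔH = Σ(broken) − Σ(formed) = 3643 − 3772 = −129 kJ

ΔH ≈ −129 kJ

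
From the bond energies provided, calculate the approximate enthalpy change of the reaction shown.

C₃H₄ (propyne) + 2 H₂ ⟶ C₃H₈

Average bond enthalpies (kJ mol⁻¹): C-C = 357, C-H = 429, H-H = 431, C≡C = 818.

ΔH ≈ −393 kJ

Bonds broken (reactants):
  C≡C: 1 × 818 = 818
  C-C: 1 × 357 = 357
  C-H: 4 × 429 = 1716
  H-H: 2 × 431 = 862
  Σ(broken) = 3753 kJ
Bonds formed (products):
  C-C: 2 × 357 = 714
  C-H: 8 × 429 = 3432
  Σ(formed) = 4146 kJ
ΔH = Σ(broken) − Σ(formed) = 3753 − 4146 = −393 kJ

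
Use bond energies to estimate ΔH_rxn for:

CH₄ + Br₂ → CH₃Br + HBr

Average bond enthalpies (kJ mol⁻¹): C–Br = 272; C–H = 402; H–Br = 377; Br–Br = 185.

Bonds broken (reactants):
  Br–Br: 1 × 185 = 185
  C–H: 4 × 402 = 1608
  Σ(broken) = 1793 kJ
Bonds formed (products):
  C–Br: 1 × 272 = 272
  C–H: 3 × 402 = 1206
  H–Br: 1 × 377 = 377
  Σ(formed) = 1855 kJ
ΔH = Σ(broken) − Σ(formed) = 1793 − 1855 = −62 kJ

ΔH ≈ −62 kJ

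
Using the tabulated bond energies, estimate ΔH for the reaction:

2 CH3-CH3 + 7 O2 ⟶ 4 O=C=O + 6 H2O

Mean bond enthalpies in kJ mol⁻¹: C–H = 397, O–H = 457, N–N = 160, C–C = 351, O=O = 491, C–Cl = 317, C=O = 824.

ΔH ≈ −3173 kJ

Bonds broken (reactants):
  C–C: 2 × 351 = 702
  C–H: 12 × 397 = 4764
  O=O: 7 × 491 = 3437
  Σ(broken) = 8903 kJ
Bonds formed (products):
  C=O: 8 × 824 = 6592
  O–H: 12 × 457 = 5484
  Σ(formed) = 12076 kJ
ΔH = Σ(broken) − Σ(formed) = 8903 − 12076 = −3173 kJ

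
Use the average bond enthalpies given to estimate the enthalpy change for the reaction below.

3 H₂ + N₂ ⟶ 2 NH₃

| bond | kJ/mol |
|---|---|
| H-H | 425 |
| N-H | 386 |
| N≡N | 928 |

Bonds broken (reactants):
  H-H: 3 × 425 = 1275
  N≡N: 1 × 928 = 928
  Σ(broken) = 2203 kJ
Bonds formed (products):
  N-H: 6 × 386 = 2316
  Σ(formed) = 2316 kJ
ΔH = Σ(broken) − Σ(formed) = 2203 − 2316 = −113 kJ

ΔH ≈ −113 kJ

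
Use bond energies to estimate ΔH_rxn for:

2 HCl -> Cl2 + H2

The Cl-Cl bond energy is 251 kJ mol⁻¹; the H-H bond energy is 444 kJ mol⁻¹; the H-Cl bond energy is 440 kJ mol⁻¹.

ΔH ≈ +185 kJ

Bonds broken (reactants):
  H-Cl: 2 × 440 = 880
  Σ(broken) = 880 kJ
Bonds formed (products):
  Cl-Cl: 1 × 251 = 251
  H-H: 1 × 444 = 444
  Σ(formed) = 695 kJ
ΔH = Σ(broken) − Σ(formed) = 880 − 695 = +185 kJ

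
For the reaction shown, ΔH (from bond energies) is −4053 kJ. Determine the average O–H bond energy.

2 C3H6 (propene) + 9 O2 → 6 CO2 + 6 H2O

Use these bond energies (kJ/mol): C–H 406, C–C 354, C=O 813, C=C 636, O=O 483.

Let D be the O–H bond energy.
Σ(broken) = 2×354 + 12×406 + 2×636 + 9×483 = 11199
Σ(formed) = 12×813 + 12×D = 9756 + 12D
ΔH = Σ(broken) − Σ(formed) = (11199) − (9756 + 12D) = +1443 − 12D
Setting this equal to −4053 kJ gives 12D = 5496, so D = 458 kJ/mol.

D(O–H) ≈ 458 kJ/mol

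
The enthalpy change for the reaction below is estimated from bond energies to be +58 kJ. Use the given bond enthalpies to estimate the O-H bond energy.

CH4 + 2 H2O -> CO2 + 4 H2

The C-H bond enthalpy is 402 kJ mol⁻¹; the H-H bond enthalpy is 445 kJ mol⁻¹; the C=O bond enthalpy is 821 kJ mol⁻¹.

Let D be the O-H bond energy.
Σ(broken) = 4×402 + 4×D = 1608 + 4D
Σ(formed) = 2×821 + 4×445 = 3422
ΔH = Σ(broken) − Σ(formed) = (1608 + 4D) − (3422) = −1814 + 4D
Setting this equal to +58 kJ gives 4D = 1872, so D = 468 kJ/mol.

D(O-H) ≈ 468 kJ/mol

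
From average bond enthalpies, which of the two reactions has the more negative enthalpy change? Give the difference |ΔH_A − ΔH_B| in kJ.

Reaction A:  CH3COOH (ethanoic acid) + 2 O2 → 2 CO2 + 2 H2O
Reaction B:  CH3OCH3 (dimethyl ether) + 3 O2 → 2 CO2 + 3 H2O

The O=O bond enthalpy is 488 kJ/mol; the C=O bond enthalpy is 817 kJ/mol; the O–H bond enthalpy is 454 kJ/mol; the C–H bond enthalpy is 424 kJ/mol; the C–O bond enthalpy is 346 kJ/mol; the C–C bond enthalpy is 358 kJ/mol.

Reaction A:
  Bonds broken (reactants):
    C–C: 1 × 358 = 358
    C–H: 3 × 424 = 1272
    C–O: 1 × 346 = 346
    C=O: 1 × 817 = 817
    O–H: 1 × 454 = 454
    O=O: 2 × 488 = 976
    Σ(broken) = 4223 kJ
  Bonds formed (products):
    C=O: 4 × 817 = 3268
    O–H: 4 × 454 = 1816
    Σ(formed) = 5084 kJ
  ΔH_A = 4223 − 5084 = −861 kJ
Reaction B:
  Bonds broken (reactants):
    C–H: 6 × 424 = 2544
    C–O: 2 × 346 = 692
    O=O: 3 × 488 = 1464
    Σ(broken) = 4700 kJ
  Bonds formed (products):
    C=O: 4 × 817 = 3268
    O–H: 6 × 454 = 2724
    Σ(formed) = 5992 kJ
  ΔH_B = 4700 − 5992 = −1292 kJ
ΔH_A − ΔH_B = +431 kJ, so reaction B has the more negative ΔH; |ΔH_A − ΔH_B| = 431 kJ.

Reaction B, by 431 kJ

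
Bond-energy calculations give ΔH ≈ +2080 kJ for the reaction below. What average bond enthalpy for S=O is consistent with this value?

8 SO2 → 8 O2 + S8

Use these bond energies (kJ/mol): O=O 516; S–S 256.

D(S=O) ≈ 516 kJ/mol

Let D be the S=O bond energy.
Σ(broken) = 16×D = 16D
Σ(formed) = 8×516 + 8×256 = 6176
ΔH = Σ(broken) − Σ(formed) = (16D) − (6176) = −6176 + 16D
Setting this equal to +2080 kJ gives 16D = 8256, so D = 516 kJ/mol.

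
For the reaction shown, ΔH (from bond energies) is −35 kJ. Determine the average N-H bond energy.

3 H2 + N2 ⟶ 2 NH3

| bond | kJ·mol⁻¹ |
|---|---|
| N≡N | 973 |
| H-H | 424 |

D(N-H) ≈ 380 kJ/mol

Let D be the N-H bond energy.
Σ(broken) = 3×424 + 1×973 = 2245
Σ(formed) = 6×D = 6D
ΔH = Σ(broken) − Σ(formed) = (2245) − (6D) = +2245 − 6D
Setting this equal to −35 kJ gives 6D = 2280, so D = 380 kJ/mol.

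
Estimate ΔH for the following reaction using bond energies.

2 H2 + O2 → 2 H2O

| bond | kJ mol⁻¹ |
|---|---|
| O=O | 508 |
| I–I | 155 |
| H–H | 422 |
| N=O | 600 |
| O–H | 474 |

ΔH ≈ −544 kJ

Bonds broken (reactants):
  H–H: 2 × 422 = 844
  O=O: 1 × 508 = 508
  Σ(broken) = 1352 kJ
Bonds formed (products):
  O–H: 4 × 474 = 1896
  Σ(formed) = 1896 kJ
ΔH = Σ(broken) − Σ(formed) = 1352 − 1896 = −544 kJ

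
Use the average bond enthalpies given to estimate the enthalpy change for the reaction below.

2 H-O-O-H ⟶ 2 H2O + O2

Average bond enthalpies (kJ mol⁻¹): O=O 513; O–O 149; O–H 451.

ΔH ≈ −215 kJ

Bonds broken (reactants):
  O–H: 4 × 451 = 1804
  O–O: 2 × 149 = 298
  Σ(broken) = 2102 kJ
Bonds formed (products):
  O–H: 4 × 451 = 1804
  O=O: 1 × 513 = 513
  Σ(formed) = 2317 kJ
ΔH = Σ(broken) − Σ(formed) = 2102 − 2317 = −215 kJ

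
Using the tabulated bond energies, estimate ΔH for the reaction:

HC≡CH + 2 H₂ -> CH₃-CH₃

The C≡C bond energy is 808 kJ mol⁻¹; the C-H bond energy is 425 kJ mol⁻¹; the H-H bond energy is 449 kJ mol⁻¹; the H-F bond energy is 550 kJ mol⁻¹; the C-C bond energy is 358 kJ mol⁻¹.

Bonds broken (reactants):
  C≡C: 1 × 808 = 808
  C-H: 2 × 425 = 850
  H-H: 2 × 449 = 898
  Σ(broken) = 2556 kJ
Bonds formed (products):
  C-C: 1 × 358 = 358
  C-H: 6 × 425 = 2550
  Σ(formed) = 2908 kJ
ΔH = Σ(broken) − Σ(formed) = 2556 − 2908 = −352 kJ

ΔH ≈ −352 kJ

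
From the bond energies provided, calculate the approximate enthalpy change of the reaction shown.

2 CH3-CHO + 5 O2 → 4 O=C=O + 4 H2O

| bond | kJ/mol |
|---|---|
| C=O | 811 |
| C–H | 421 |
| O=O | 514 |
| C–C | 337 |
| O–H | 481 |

ΔH ≈ −2102 kJ

Bonds broken (reactants):
  C–C: 2 × 337 = 674
  C–H: 8 × 421 = 3368
  C=O: 2 × 811 = 1622
  O=O: 5 × 514 = 2570
  Σ(broken) = 8234 kJ
Bonds formed (products):
  C=O: 8 × 811 = 6488
  O–H: 8 × 481 = 3848
  Σ(formed) = 10336 kJ
ΔH = Σ(broken) − Σ(formed) = 8234 − 10336 = −2102 kJ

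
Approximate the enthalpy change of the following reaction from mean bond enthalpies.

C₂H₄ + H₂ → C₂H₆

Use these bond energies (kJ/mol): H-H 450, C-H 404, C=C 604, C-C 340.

Bonds broken (reactants):
  C-H: 4 × 404 = 1616
  C=C: 1 × 604 = 604
  H-H: 1 × 450 = 450
  Σ(broken) = 2670 kJ
Bonds formed (products):
  C-C: 1 × 340 = 340
  C-H: 6 × 404 = 2424
  Σ(formed) = 2764 kJ
ΔH = Σ(broken) − Σ(formed) = 2670 − 2764 = −94 kJ

ΔH ≈ −94 kJ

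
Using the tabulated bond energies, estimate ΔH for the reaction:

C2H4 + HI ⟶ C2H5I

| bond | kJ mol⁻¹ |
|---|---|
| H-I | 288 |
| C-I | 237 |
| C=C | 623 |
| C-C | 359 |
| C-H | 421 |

ΔH ≈ −106 kJ

Bonds broken (reactants):
  C-H: 4 × 421 = 1684
  C=C: 1 × 623 = 623
  H-I: 1 × 288 = 288
  Σ(broken) = 2595 kJ
Bonds formed (products):
  C-C: 1 × 359 = 359
  C-H: 5 × 421 = 2105
  C-I: 1 × 237 = 237
  Σ(formed) = 2701 kJ
ΔH = Σ(broken) − Σ(formed) = 2595 − 2701 = −106 kJ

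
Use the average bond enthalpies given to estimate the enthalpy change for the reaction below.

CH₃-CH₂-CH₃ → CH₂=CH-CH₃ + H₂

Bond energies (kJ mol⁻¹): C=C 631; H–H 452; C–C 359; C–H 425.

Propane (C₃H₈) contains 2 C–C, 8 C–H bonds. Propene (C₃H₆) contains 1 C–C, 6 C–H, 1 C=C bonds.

Bonds broken (reactants):
  C–C: 2 × 359 = 718
  C–H: 8 × 425 = 3400
  Σ(broken) = 4118 kJ
Bonds formed (products):
  C–C: 1 × 359 = 359
  C–H: 6 × 425 = 2550
  C=C: 1 × 631 = 631
  H–H: 1 × 452 = 452
  Σ(formed) = 3992 kJ
ΔH = Σ(broken) − Σ(formed) = 4118 − 3992 = +126 kJ

ΔH ≈ +126 kJ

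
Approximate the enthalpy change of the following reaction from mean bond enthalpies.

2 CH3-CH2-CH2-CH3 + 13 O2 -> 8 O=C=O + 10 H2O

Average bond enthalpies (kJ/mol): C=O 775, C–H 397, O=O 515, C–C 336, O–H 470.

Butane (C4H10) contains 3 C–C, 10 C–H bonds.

ΔH ≈ −5149 kJ

Bonds broken (reactants):
  C–C: 6 × 336 = 2016
  C–H: 20 × 397 = 7940
  O=O: 13 × 515 = 6695
  Σ(broken) = 16651 kJ
Bonds formed (products):
  C=O: 16 × 775 = 12400
  O–H: 20 × 470 = 9400
  Σ(formed) = 21800 kJ
ΔH = Σ(broken) − Σ(formed) = 16651 − 21800 = −5149 kJ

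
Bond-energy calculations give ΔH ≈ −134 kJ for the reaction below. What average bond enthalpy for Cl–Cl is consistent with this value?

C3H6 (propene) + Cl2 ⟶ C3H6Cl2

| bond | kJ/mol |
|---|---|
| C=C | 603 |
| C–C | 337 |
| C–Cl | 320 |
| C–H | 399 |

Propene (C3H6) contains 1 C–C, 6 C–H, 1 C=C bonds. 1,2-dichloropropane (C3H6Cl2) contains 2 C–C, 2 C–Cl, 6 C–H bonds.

D(Cl–Cl) ≈ 240 kJ/mol

Let D be the Cl–Cl bond energy.
Σ(broken) = 1×337 + 6×399 + 1×603 + 1×D = 3334 + D
Σ(formed) = 2×337 + 2×320 + 6×399 = 3708
ΔH = Σ(broken) − Σ(formed) = (3334 + D) − (3708) = −374 + D
Setting this equal to −134 kJ gives D = 240 kJ/mol.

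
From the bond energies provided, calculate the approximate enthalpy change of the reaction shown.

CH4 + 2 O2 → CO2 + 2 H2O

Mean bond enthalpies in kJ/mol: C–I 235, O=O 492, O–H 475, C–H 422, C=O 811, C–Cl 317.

Bonds broken (reactants):
  C–H: 4 × 422 = 1688
  O=O: 2 × 492 = 984
  Σ(broken) = 2672 kJ
Bonds formed (products):
  C=O: 2 × 811 = 1622
  O–H: 4 × 475 = 1900
  Σ(formed) = 3522 kJ
ΔH = Σ(broken) − Σ(formed) = 2672 − 3522 = −850 kJ

ΔH ≈ −850 kJ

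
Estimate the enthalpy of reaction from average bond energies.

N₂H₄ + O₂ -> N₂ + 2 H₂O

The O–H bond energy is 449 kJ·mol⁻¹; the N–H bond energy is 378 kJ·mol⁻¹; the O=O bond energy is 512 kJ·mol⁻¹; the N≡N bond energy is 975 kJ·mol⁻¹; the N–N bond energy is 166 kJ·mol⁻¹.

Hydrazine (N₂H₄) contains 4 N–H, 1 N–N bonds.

Bonds broken (reactants):
  N–H: 4 × 378 = 1512
  N–N: 1 × 166 = 166
  O=O: 1 × 512 = 512
  Σ(broken) = 2190 kJ
Bonds formed (products):
  N≡N: 1 × 975 = 975
  O–H: 4 × 449 = 1796
  Σ(formed) = 2771 kJ
ΔH = Σ(broken) − Σ(formed) = 2190 − 2771 = −581 kJ

ΔH ≈ −581 kJ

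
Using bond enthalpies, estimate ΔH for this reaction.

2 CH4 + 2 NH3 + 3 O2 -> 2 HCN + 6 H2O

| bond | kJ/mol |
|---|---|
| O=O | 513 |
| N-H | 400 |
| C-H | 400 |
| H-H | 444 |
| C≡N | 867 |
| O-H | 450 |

ΔH ≈ −795 kJ

Bonds broken (reactants):
  C-H: 8 × 400 = 3200
  N-H: 6 × 400 = 2400
  O=O: 3 × 513 = 1539
  Σ(broken) = 7139 kJ
Bonds formed (products):
  C≡N: 2 × 867 = 1734
  C-H: 2 × 400 = 800
  O-H: 12 × 450 = 5400
  Σ(formed) = 7934 kJ
ΔH = Σ(broken) − Σ(formed) = 7139 − 7934 = −795 kJ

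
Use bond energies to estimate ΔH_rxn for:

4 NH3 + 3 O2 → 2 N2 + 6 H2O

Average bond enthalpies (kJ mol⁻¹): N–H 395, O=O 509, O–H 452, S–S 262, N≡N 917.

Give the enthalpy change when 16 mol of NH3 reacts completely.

ΔH = −3964 kJ

Bonds broken (reactants):
  N–H: 12 × 395 = 4740
  O=O: 3 × 509 = 1527
  Σ(broken) = 6267 kJ
Bonds formed (products):
  N≡N: 2 × 917 = 1834
  O–H: 12 × 452 = 5424
  Σ(formed) = 7258 kJ
ΔH = Σ(broken) − Σ(formed) = 6267 − 7258 = −991 kJ
For 4× the reaction as written: 4 × (−991) = −3964 kJ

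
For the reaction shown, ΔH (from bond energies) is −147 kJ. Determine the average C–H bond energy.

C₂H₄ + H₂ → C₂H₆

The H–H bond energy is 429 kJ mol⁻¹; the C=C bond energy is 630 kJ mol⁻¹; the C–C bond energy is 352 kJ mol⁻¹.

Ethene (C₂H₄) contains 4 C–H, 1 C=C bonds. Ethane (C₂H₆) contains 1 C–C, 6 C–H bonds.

D(C–H) ≈ 427 kJ/mol

Let D be the C–H bond energy.
Σ(broken) = 4×D + 1×630 + 1×429 = 1059 + 4D
Σ(formed) = 1×352 + 6×D = 352 + 6D
ΔH = Σ(broken) − Σ(formed) = (1059 + 4D) − (352 + 6D) = +707 − 2D
Setting this equal to −147 kJ gives 2D = 854, so D = 427 kJ/mol.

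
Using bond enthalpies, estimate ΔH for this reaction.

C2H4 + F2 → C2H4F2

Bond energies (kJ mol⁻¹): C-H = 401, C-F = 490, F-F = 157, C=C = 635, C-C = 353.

ΔH ≈ −541 kJ

Bonds broken (reactants):
  C-H: 4 × 401 = 1604
  C=C: 1 × 635 = 635
  F-F: 1 × 157 = 157
  Σ(broken) = 2396 kJ
Bonds formed (products):
  C-C: 1 × 353 = 353
  C-F: 2 × 490 = 980
  C-H: 4 × 401 = 1604
  Σ(formed) = 2937 kJ
ΔH = Σ(broken) − Σ(formed) = 2396 − 2937 = −541 kJ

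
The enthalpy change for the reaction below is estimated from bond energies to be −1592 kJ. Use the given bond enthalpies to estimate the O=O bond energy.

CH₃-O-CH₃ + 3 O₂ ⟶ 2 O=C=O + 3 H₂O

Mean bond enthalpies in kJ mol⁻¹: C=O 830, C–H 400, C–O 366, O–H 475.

D(O=O) ≈ 482 kJ/mol

Let D be the O=O bond energy.
Σ(broken) = 6×400 + 2×366 + 3×D = 3132 + 3D
Σ(formed) = 4×830 + 6×475 = 6170
ΔH = Σ(broken) − Σ(formed) = (3132 + 3D) − (6170) = −3038 + 3D
Setting this equal to −1592 kJ gives 3D = 1446, so D = 482 kJ/mol.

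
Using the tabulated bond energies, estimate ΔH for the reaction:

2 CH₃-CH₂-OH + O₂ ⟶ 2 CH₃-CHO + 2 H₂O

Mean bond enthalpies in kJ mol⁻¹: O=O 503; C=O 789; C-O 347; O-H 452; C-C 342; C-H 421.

Bonds broken (reactants):
  C-C: 2 × 342 = 684
  C-H: 10 × 421 = 4210
  C-O: 2 × 347 = 694
  O-H: 2 × 452 = 904
  O=O: 1 × 503 = 503
  Σ(broken) = 6995 kJ
Bonds formed (products):
  C-C: 2 × 342 = 684
  C-H: 8 × 421 = 3368
  C=O: 2 × 789 = 1578
  O-H: 4 × 452 = 1808
  Σ(formed) = 7438 kJ
ΔH = Σ(broken) − Σ(formed) = 6995 − 7438 = −443 kJ

ΔH ≈ −443 kJ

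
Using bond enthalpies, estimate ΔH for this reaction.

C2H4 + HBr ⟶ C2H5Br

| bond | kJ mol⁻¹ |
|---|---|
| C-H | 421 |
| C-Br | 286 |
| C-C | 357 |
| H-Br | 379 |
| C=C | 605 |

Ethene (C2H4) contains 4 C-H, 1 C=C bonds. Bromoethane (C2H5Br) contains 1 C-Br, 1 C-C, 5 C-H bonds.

ΔH ≈ −80 kJ

Bonds broken (reactants):
  C-H: 4 × 421 = 1684
  C=C: 1 × 605 = 605
  H-Br: 1 × 379 = 379
  Σ(broken) = 2668 kJ
Bonds formed (products):
  C-Br: 1 × 286 = 286
  C-C: 1 × 357 = 357
  C-H: 5 × 421 = 2105
  Σ(formed) = 2748 kJ
ΔH = Σ(broken) − Σ(formed) = 2668 − 2748 = −80 kJ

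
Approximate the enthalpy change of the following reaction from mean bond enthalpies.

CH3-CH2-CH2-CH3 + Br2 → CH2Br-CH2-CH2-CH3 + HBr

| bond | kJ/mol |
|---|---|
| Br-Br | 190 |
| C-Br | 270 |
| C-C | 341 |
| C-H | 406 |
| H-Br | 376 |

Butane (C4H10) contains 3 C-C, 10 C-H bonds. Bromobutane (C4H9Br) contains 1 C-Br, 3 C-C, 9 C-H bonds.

Bonds broken (reactants):
  Br-Br: 1 × 190 = 190
  C-C: 3 × 341 = 1023
  C-H: 10 × 406 = 4060
  Σ(broken) = 5273 kJ
Bonds formed (products):
  C-Br: 1 × 270 = 270
  C-C: 3 × 341 = 1023
  C-H: 9 × 406 = 3654
  H-Br: 1 × 376 = 376
  Σ(formed) = 5323 kJ
ΔH = Σ(broken) − Σ(formed) = 5273 − 5323 = −50 kJ

ΔH ≈ −50 kJ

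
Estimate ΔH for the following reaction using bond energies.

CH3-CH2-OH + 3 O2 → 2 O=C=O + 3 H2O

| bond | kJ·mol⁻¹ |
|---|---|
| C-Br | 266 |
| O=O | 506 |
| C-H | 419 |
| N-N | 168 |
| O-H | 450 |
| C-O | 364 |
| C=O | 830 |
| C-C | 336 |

ΔH ≈ −1257 kJ

Bonds broken (reactants):
  C-C: 1 × 336 = 336
  C-H: 5 × 419 = 2095
  C-O: 1 × 364 = 364
  O-H: 1 × 450 = 450
  O=O: 3 × 506 = 1518
  Σ(broken) = 4763 kJ
Bonds formed (products):
  C=O: 4 × 830 = 3320
  O-H: 6 × 450 = 2700
  Σ(formed) = 6020 kJ
ΔH = Σ(broken) − Σ(formed) = 4763 − 6020 = −1257 kJ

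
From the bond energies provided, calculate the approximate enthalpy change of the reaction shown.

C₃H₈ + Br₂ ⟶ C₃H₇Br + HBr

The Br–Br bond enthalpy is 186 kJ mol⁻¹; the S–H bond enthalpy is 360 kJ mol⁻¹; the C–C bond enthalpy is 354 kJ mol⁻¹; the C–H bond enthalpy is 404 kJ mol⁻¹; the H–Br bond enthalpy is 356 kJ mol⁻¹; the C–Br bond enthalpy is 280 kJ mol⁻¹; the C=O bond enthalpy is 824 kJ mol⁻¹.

Bonds broken (reactants):
  Br–Br: 1 × 186 = 186
  C–C: 2 × 354 = 708
  C–H: 8 × 404 = 3232
  Σ(broken) = 4126 kJ
Bonds formed (products):
  C–Br: 1 × 280 = 280
  C–C: 2 × 354 = 708
  C–H: 7 × 404 = 2828
  H–Br: 1 × 356 = 356
  Σ(formed) = 4172 kJ
ΔH = Σ(broken) − Σ(formed) = 4126 − 4172 = −46 kJ

ΔH ≈ −46 kJ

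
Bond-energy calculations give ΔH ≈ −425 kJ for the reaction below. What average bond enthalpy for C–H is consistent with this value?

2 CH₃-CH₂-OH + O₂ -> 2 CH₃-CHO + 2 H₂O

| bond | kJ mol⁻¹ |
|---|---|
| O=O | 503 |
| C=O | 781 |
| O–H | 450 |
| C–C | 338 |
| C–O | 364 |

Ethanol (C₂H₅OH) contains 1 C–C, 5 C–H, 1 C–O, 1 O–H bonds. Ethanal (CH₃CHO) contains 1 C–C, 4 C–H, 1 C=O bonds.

Let D be the C–H bond energy.
Σ(broken) = 2×338 + 10×D + 2×364 + 2×450 + 1×503 = 2807 + 10D
Σ(formed) = 2×338 + 8×D + 2×781 + 4×450 = 4038 + 8D
ΔH = Σ(broken) − Σ(formed) = (2807 + 10D) − (4038 + 8D) = −1231 + 2D
Setting this equal to −425 kJ gives 2D = 806, so D = 403 kJ/mol.

D(C–H) ≈ 403 kJ/mol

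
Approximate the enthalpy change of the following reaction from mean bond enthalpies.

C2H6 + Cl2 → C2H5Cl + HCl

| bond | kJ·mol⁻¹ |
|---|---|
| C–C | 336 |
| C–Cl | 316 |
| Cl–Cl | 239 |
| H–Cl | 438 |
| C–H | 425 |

ΔH ≈ −90 kJ

Bonds broken (reactants):
  C–C: 1 × 336 = 336
  C–H: 6 × 425 = 2550
  Cl–Cl: 1 × 239 = 239
  Σ(broken) = 3125 kJ
Bonds formed (products):
  C–C: 1 × 336 = 336
  C–Cl: 1 × 316 = 316
  C–H: 5 × 425 = 2125
  H–Cl: 1 × 438 = 438
  Σ(formed) = 3215 kJ
ΔH = Σ(broken) − Σ(formed) = 3125 − 3215 = −90 kJ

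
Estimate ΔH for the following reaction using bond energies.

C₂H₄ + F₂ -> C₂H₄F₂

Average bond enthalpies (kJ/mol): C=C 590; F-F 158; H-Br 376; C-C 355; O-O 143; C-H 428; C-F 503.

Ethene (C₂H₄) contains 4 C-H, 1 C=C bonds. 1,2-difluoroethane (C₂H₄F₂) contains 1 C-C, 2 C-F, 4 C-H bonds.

Bonds broken (reactants):
  C-H: 4 × 428 = 1712
  C=C: 1 × 590 = 590
  F-F: 1 × 158 = 158
  Σ(broken) = 2460 kJ
Bonds formed (products):
  C-C: 1 × 355 = 355
  C-F: 2 × 503 = 1006
  C-H: 4 × 428 = 1712
  Σ(formed) = 3073 kJ
ΔH = Σ(broken) − Σ(formed) = 2460 − 3073 = −613 kJ

ΔH ≈ −613 kJ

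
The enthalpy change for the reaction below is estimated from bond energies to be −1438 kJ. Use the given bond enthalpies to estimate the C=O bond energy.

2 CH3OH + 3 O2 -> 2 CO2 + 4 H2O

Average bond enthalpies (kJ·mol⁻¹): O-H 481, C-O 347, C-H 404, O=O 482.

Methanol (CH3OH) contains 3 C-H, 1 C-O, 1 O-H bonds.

Let D be the C=O bond energy.
Σ(broken) = 6×404 + 2×347 + 2×481 + 3×482 = 5526
Σ(formed) = 4×D + 8×481 = 3848 + 4D
ΔH = Σ(broken) − Σ(formed) = (5526) − (3848 + 4D) = +1678 − 4D
Setting this equal to −1438 kJ gives 4D = 3116, so D = 779 kJ/mol.

D(C=O) ≈ 779 kJ/mol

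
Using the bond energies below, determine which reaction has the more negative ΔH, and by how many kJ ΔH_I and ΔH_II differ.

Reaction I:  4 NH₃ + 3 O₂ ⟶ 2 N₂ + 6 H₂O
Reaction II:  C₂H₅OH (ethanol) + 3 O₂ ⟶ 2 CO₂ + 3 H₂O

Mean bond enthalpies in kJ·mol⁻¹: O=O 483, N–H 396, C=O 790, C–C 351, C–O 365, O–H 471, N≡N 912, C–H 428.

Reaction I, by 65 kJ

Reaction I:
  Bonds broken (reactants):
    N–H: 12 × 396 = 4752
    O=O: 3 × 483 = 1449
    Σ(broken) = 6201 kJ
  Bonds formed (products):
    N≡N: 2 × 912 = 1824
    O–H: 12 × 471 = 5652
    Σ(formed) = 7476 kJ
  ΔH_I = 6201 − 7476 = −1275 kJ
Reaction II:
  Bonds broken (reactants):
    C–C: 1 × 351 = 351
    C–H: 5 × 428 = 2140
    C–O: 1 × 365 = 365
    O–H: 1 × 471 = 471
    O=O: 3 × 483 = 1449
    Σ(broken) = 4776 kJ
  Bonds formed (products):
    C=O: 4 × 790 = 3160
    O–H: 6 × 471 = 2826
    Σ(formed) = 5986 kJ
  ΔH_II = 4776 − 5986 = −1210 kJ
ΔH_I − ΔH_II = −65 kJ, so reaction I has the more negative ΔH; |ΔH_I − ΔH_II| = 65 kJ.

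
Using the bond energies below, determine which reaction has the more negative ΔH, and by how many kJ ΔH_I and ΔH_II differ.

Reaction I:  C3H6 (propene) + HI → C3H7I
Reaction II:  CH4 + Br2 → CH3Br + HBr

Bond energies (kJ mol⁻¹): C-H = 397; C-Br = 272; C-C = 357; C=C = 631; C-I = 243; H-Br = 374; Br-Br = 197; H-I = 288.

Reaction I:
  Bonds broken (reactants):
    C-C: 1 × 357 = 357
    C-H: 6 × 397 = 2382
    C=C: 1 × 631 = 631
    H-I: 1 × 288 = 288
    Σ(broken) = 3658 kJ
  Bonds formed (products):
    C-C: 2 × 357 = 714
    C-H: 7 × 397 = 2779
    C-I: 1 × 243 = 243
    Σ(formed) = 3736 kJ
  ΔH_I = 3658 − 3736 = −78 kJ
Reaction II:
  Bonds broken (reactants):
    Br-Br: 1 × 197 = 197
    C-H: 4 × 397 = 1588
    Σ(broken) = 1785 kJ
  Bonds formed (products):
    C-Br: 1 × 272 = 272
    C-H: 3 × 397 = 1191
    H-Br: 1 × 374 = 374
    Σ(formed) = 1837 kJ
  ΔH_II = 1785 − 1837 = −52 kJ
ΔH_I − ΔH_II = −26 kJ, so reaction I has the more negative ΔH; |ΔH_I − ΔH_II| = 26 kJ.

Reaction I, by 26 kJ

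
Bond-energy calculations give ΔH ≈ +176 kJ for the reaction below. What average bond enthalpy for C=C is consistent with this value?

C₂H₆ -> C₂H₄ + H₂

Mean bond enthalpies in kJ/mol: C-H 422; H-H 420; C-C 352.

D(C=C) ≈ 600 kJ/mol

Let D be the C=C bond energy.
Σ(broken) = 1×352 + 6×422 = 2884
Σ(formed) = 4×422 + 1×D + 1×420 = 2108 + D
ΔH = Σ(broken) − Σ(formed) = (2884) − (2108 + D) = +776 − D
Setting this equal to +176 kJ gives D = 600 kJ/mol.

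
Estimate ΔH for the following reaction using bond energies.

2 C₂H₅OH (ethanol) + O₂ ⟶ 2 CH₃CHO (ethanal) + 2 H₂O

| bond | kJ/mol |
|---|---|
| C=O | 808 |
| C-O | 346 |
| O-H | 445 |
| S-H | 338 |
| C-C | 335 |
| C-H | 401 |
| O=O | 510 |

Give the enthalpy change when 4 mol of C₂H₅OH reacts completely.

ΔH = −1004 kJ

Bonds broken (reactants):
  C-C: 2 × 335 = 670
  C-H: 10 × 401 = 4010
  C-O: 2 × 346 = 692
  O-H: 2 × 445 = 890
  O=O: 1 × 510 = 510
  Σ(broken) = 6772 kJ
Bonds formed (products):
  C-C: 2 × 335 = 670
  C-H: 8 × 401 = 3208
  C=O: 2 × 808 = 1616
  O-H: 4 × 445 = 1780
  Σ(formed) = 7274 kJ
ΔH = Σ(broken) − Σ(formed) = 6772 − 7274 = −502 kJ
For 2× the reaction as written: 2 × (−502) = −1004 kJ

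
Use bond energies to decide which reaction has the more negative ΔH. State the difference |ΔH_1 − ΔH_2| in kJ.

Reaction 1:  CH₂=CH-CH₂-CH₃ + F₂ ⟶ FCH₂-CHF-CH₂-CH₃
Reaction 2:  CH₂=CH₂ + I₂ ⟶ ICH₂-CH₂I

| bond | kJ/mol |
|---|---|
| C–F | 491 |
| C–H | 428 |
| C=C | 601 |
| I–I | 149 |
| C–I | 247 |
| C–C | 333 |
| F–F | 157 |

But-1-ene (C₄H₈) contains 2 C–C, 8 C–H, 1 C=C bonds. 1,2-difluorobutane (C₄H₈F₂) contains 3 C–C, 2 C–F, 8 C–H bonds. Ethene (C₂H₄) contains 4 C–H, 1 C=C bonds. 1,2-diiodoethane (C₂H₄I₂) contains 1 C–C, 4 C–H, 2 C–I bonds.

Reaction 1:
  Bonds broken (reactants):
    C–C: 2 × 333 = 666
    C–H: 8 × 428 = 3424
    C=C: 1 × 601 = 601
    F–F: 1 × 157 = 157
    Σ(broken) = 4848 kJ
  Bonds formed (products):
    C–C: 3 × 333 = 999
    C–F: 2 × 491 = 982
    C–H: 8 × 428 = 3424
    Σ(formed) = 5405 kJ
  ΔH_1 = 4848 − 5405 = −557 kJ
Reaction 2:
  Bonds broken (reactants):
    C–H: 4 × 428 = 1712
    C=C: 1 × 601 = 601
    I–I: 1 × 149 = 149
    Σ(broken) = 2462 kJ
  Bonds formed (products):
    C–C: 1 × 333 = 333
    C–H: 4 × 428 = 1712
    C–I: 2 × 247 = 494
    Σ(formed) = 2539 kJ
  ΔH_2 = 2462 − 2539 = −77 kJ
ΔH_1 − ΔH_2 = −480 kJ, so reaction 1 has the more negative ΔH; |ΔH_1 − ΔH_2| = 480 kJ.

Reaction 1, by 480 kJ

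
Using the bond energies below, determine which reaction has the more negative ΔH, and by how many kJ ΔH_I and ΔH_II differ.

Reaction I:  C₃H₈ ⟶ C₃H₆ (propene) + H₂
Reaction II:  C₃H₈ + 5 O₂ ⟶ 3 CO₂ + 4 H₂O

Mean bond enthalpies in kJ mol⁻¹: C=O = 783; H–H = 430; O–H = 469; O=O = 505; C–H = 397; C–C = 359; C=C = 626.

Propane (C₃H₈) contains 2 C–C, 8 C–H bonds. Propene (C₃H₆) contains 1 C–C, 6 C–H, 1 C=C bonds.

Reaction II, by 2128 kJ

Reaction I:
  Bonds broken (reactants):
    C–C: 2 × 359 = 718
    C–H: 8 × 397 = 3176
    Σ(broken) = 3894 kJ
  Bonds formed (products):
    C–C: 1 × 359 = 359
    C–H: 6 × 397 = 2382
    C=C: 1 × 626 = 626
    H–H: 1 × 430 = 430
    Σ(formed) = 3797 kJ
  ΔH_I = 3894 − 3797 = +97 kJ
Reaction II:
  Bonds broken (reactants):
    C–C: 2 × 359 = 718
    C–H: 8 × 397 = 3176
    O=O: 5 × 505 = 2525
    Σ(broken) = 6419 kJ
  Bonds formed (products):
    C=O: 6 × 783 = 4698
    O–H: 8 × 469 = 3752
    Σ(formed) = 8450 kJ
  ΔH_II = 6419 − 8450 = −2031 kJ
ΔH_I − ΔH_II = +2128 kJ, so reaction II has the more negative ΔH; |ΔH_I − ΔH_II| = 2128 kJ.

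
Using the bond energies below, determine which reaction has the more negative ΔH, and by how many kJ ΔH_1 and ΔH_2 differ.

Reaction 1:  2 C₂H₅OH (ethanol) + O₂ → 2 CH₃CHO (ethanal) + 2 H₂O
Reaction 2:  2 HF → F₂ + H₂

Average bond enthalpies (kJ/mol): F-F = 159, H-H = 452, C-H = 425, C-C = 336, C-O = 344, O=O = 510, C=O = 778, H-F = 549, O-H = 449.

Reaction 1, by 893 kJ

Reaction 1:
  Bonds broken (reactants):
    C-C: 2 × 336 = 672
    C-H: 10 × 425 = 4250
    C-O: 2 × 344 = 688
    O-H: 2 × 449 = 898
    O=O: 1 × 510 = 510
    Σ(broken) = 7018 kJ
  Bonds formed (products):
    C-C: 2 × 336 = 672
    C-H: 8 × 425 = 3400
    C=O: 2 × 778 = 1556
    O-H: 4 × 449 = 1796
    Σ(formed) = 7424 kJ
  ΔH_1 = 7018 − 7424 = −406 kJ
Reaction 2:
  Bonds broken (reactants):
    H-F: 2 × 549 = 1098
    Σ(broken) = 1098 kJ
  Bonds formed (products):
    F-F: 1 × 159 = 159
    H-H: 1 × 452 = 452
    Σ(formed) = 611 kJ
  ΔH_2 = 1098 − 611 = +487 kJ
ΔH_1 − ΔH_2 = −893 kJ, so reaction 1 has the more negative ΔH; |ΔH_1 − ΔH_2| = 893 kJ.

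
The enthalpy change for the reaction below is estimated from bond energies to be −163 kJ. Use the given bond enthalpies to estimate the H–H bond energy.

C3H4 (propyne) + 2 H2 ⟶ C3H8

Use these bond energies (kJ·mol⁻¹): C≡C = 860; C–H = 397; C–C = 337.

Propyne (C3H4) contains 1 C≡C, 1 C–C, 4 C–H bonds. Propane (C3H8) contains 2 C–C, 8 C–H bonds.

D(H–H) ≈ 451 kJ/mol

Let D be the H–H bond energy.
Σ(broken) = 1×860 + 1×337 + 4×397 + 2×D = 2785 + 2D
Σ(formed) = 2×337 + 8×397 = 3850
ΔH = Σ(broken) − Σ(formed) = (2785 + 2D) − (3850) = −1065 + 2D
Setting this equal to −163 kJ gives 2D = 902, so D = 451 kJ/mol.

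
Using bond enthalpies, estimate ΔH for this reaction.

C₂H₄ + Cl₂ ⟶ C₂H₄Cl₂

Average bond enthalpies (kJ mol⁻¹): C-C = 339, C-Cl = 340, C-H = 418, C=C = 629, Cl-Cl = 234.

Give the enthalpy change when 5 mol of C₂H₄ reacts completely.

ΔH = −780 kJ

Bonds broken (reactants):
  C-H: 4 × 418 = 1672
  C=C: 1 × 629 = 629
  Cl-Cl: 1 × 234 = 234
  Σ(broken) = 2535 kJ
Bonds formed (products):
  C-C: 1 × 339 = 339
  C-Cl: 2 × 340 = 680
  C-H: 4 × 418 = 1672
  Σ(formed) = 2691 kJ
ΔH = Σ(broken) − Σ(formed) = 2535 − 2691 = −156 kJ
For 5× the reaction as written: 5 × (−156) = −780 kJ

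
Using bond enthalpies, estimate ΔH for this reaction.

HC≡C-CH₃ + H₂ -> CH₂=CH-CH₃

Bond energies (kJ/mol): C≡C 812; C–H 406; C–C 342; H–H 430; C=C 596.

ΔH ≈ −166 kJ

Bonds broken (reactants):
  C≡C: 1 × 812 = 812
  C–C: 1 × 342 = 342
  C–H: 4 × 406 = 1624
  H–H: 1 × 430 = 430
  Σ(broken) = 3208 kJ
Bonds formed (products):
  C–C: 1 × 342 = 342
  C–H: 6 × 406 = 2436
  C=C: 1 × 596 = 596
  Σ(formed) = 3374 kJ
ΔH = Σ(broken) − Σ(formed) = 3208 − 3374 = −166 kJ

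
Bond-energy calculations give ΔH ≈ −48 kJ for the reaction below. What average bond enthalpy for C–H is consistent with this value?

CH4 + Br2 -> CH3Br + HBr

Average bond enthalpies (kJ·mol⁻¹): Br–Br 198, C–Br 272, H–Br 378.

Let D be the C–H bond energy.
Σ(broken) = 1×198 + 4×D = 198 + 4D
Σ(formed) = 1×272 + 3×D + 1×378 = 650 + 3D
ΔH = Σ(broken) − Σ(formed) = (198 + 4D) − (650 + 3D) = −452 + D
Setting this equal to −48 kJ gives D = 404 kJ/mol.

D(C–H) ≈ 404 kJ/mol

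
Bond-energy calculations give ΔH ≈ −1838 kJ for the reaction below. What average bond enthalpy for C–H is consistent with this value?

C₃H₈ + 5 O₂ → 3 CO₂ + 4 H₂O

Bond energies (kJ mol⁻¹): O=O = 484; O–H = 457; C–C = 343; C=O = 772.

D(C–H) ≈ 418 kJ/mol

Let D be the C–H bond energy.
Σ(broken) = 2×343 + 8×D + 5×484 = 3106 + 8D
Σ(formed) = 6×772 + 8×457 = 8288
ΔH = Σ(broken) − Σ(formed) = (3106 + 8D) − (8288) = −5182 + 8D
Setting this equal to −1838 kJ gives 8D = 3344, so D = 418 kJ/mol.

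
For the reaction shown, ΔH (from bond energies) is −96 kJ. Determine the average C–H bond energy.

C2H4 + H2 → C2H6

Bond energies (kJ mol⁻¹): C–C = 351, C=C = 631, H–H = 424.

Let D be the C–H bond energy.
Σ(broken) = 4×D + 1×631 + 1×424 = 1055 + 4D
Σ(formed) = 1×351 + 6×D = 351 + 6D
ΔH = Σ(broken) − Σ(formed) = (1055 + 4D) − (351 + 6D) = +704 − 2D
Setting this equal to −96 kJ gives 2D = 800, so D = 400 kJ/mol.

D(C–H) ≈ 400 kJ/mol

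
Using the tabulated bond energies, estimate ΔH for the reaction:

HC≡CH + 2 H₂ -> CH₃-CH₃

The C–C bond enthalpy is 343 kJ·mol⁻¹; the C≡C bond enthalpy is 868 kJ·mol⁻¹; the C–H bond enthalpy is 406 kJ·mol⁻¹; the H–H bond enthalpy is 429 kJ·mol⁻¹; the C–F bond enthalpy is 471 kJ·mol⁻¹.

Bonds broken (reactants):
  C≡C: 1 × 868 = 868
  C–H: 2 × 406 = 812
  H–H: 2 × 429 = 858
  Σ(broken) = 2538 kJ
Bonds formed (products):
  C–C: 1 × 343 = 343
  C–H: 6 × 406 = 2436
  Σ(formed) = 2779 kJ
ΔH = Σ(broken) − Σ(formed) = 2538 − 2779 = −241 kJ

ΔH ≈ −241 kJ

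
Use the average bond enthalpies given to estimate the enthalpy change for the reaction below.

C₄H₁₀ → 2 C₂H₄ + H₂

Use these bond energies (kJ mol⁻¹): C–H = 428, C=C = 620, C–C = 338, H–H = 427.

Bonds broken (reactants):
  C–C: 3 × 338 = 1014
  C–H: 10 × 428 = 4280
  Σ(broken) = 5294 kJ
Bonds formed (products):
  C–H: 8 × 428 = 3424
  C=C: 2 × 620 = 1240
  H–H: 1 × 427 = 427
  Σ(formed) = 5091 kJ
ΔH = Σ(broken) − Σ(formed) = 5294 − 5091 = +203 kJ

ΔH ≈ +203 kJ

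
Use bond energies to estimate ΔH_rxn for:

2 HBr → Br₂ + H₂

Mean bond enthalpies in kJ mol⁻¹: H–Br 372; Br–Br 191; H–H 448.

ΔH ≈ +105 kJ

Bonds broken (reactants):
  H–Br: 2 × 372 = 744
  Σ(broken) = 744 kJ
Bonds formed (products):
  Br–Br: 1 × 191 = 191
  H–H: 1 × 448 = 448
  Σ(formed) = 639 kJ
ΔH = Σ(broken) − Σ(formed) = 744 − 639 = +105 kJ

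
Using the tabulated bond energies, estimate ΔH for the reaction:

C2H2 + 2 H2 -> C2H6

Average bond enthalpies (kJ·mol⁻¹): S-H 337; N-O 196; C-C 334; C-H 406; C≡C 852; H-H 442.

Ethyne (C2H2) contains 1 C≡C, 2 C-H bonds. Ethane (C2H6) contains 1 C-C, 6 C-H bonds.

ΔH ≈ −222 kJ

Bonds broken (reactants):
  C≡C: 1 × 852 = 852
  C-H: 2 × 406 = 812
  H-H: 2 × 442 = 884
  Σ(broken) = 2548 kJ
Bonds formed (products):
  C-C: 1 × 334 = 334
  C-H: 6 × 406 = 2436
  Σ(formed) = 2770 kJ
ΔH = Σ(broken) − Σ(formed) = 2548 − 2770 = −222 kJ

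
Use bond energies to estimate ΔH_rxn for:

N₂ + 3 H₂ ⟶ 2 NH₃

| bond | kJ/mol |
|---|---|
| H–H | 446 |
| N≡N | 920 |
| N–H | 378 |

ΔH ≈ −10 kJ

Bonds broken (reactants):
  H–H: 3 × 446 = 1338
  N≡N: 1 × 920 = 920
  Σ(broken) = 2258 kJ
Bonds formed (products):
  N–H: 6 × 378 = 2268
  Σ(formed) = 2268 kJ
ΔH = Σ(broken) − Σ(formed) = 2258 − 2268 = −10 kJ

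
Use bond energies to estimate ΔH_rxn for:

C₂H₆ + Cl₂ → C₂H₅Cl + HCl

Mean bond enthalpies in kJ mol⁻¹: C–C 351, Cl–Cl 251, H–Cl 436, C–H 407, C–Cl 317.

ΔH ≈ −95 kJ

Bonds broken (reactants):
  C–C: 1 × 351 = 351
  C–H: 6 × 407 = 2442
  Cl–Cl: 1 × 251 = 251
  Σ(broken) = 3044 kJ
Bonds formed (products):
  C–C: 1 × 351 = 351
  C–Cl: 1 × 317 = 317
  C–H: 5 × 407 = 2035
  H–Cl: 1 × 436 = 436
  Σ(formed) = 3139 kJ
ΔH = Σ(broken) − Σ(formed) = 3044 − 3139 = −95 kJ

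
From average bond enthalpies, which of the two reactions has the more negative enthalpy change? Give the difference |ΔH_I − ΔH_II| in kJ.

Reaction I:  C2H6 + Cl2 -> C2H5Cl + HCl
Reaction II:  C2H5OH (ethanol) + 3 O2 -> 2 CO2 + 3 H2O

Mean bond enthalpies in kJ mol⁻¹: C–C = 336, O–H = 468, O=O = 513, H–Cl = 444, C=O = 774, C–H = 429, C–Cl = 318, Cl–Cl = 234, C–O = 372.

Reaction II, by 945 kJ

Reaction I:
  Bonds broken (reactants):
    C–C: 1 × 336 = 336
    C–H: 6 × 429 = 2574
    Cl–Cl: 1 × 234 = 234
    Σ(broken) = 3144 kJ
  Bonds formed (products):
    C–C: 1 × 336 = 336
    C–Cl: 1 × 318 = 318
    C–H: 5 × 429 = 2145
    H–Cl: 1 × 444 = 444
    Σ(formed) = 3243 kJ
  ΔH_I = 3144 − 3243 = −99 kJ
Reaction II:
  Bonds broken (reactants):
    C–C: 1 × 336 = 336
    C–H: 5 × 429 = 2145
    C–O: 1 × 372 = 372
    O–H: 1 × 468 = 468
    O=O: 3 × 513 = 1539
    Σ(broken) = 4860 kJ
  Bonds formed (products):
    C=O: 4 × 774 = 3096
    O–H: 6 × 468 = 2808
    Σ(formed) = 5904 kJ
  ΔH_II = 4860 − 5904 = −1044 kJ
ΔH_I − ΔH_II = +945 kJ, so reaction II has the more negative ΔH; |ΔH_I − ΔH_II| = 945 kJ.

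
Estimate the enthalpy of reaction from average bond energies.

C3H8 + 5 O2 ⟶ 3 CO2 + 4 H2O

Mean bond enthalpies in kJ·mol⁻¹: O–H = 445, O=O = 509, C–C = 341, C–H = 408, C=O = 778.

Bonds broken (reactants):
  C–C: 2 × 341 = 682
  C–H: 8 × 408 = 3264
  O=O: 5 × 509 = 2545
  Σ(broken) = 6491 kJ
Bonds formed (products):
  C=O: 6 × 778 = 4668
  O–H: 8 × 445 = 3560
  Σ(formed) = 8228 kJ
ΔH = Σ(broken) − Σ(formed) = 6491 − 8228 = −1737 kJ

ΔH ≈ −1737 kJ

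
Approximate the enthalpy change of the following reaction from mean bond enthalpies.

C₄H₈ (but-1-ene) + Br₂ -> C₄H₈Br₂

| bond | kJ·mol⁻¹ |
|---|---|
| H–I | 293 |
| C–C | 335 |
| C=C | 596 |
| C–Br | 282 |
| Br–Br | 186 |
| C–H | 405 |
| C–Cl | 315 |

ΔH ≈ −117 kJ

Bonds broken (reactants):
  Br–Br: 1 × 186 = 186
  C–C: 2 × 335 = 670
  C–H: 8 × 405 = 3240
  C=C: 1 × 596 = 596
  Σ(broken) = 4692 kJ
Bonds formed (products):
  C–Br: 2 × 282 = 564
  C–C: 3 × 335 = 1005
  C–H: 8 × 405 = 3240
  Σ(formed) = 4809 kJ
ΔH = Σ(broken) − Σ(formed) = 4692 − 4809 = −117 kJ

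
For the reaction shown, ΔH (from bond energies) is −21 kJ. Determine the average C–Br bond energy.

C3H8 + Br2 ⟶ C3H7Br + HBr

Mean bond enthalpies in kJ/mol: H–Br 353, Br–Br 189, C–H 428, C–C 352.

D(C–Br) ≈ 285 kJ/mol

Let D be the C–Br bond energy.
Σ(broken) = 1×189 + 2×352 + 8×428 = 4317
Σ(formed) = 1×D + 2×352 + 7×428 + 1×353 = 4053 + D
ΔH = Σ(broken) − Σ(formed) = (4317) − (4053 + D) = +264 − D
Setting this equal to −21 kJ gives D = 285 kJ/mol.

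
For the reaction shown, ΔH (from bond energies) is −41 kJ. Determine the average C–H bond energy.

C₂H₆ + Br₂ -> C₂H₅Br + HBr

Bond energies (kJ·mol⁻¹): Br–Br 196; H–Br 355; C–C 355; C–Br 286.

Let D be the C–H bond energy.
Σ(broken) = 1×196 + 1×355 + 6×D = 551 + 6D
Σ(formed) = 1×286 + 1×355 + 5×D + 1×355 = 996 + 5D
ΔH = Σ(broken) − Σ(formed) = (551 + 6D) − (996 + 5D) = −445 + D
Setting this equal to −41 kJ gives D = 404 kJ/mol.

D(C–H) ≈ 404 kJ/mol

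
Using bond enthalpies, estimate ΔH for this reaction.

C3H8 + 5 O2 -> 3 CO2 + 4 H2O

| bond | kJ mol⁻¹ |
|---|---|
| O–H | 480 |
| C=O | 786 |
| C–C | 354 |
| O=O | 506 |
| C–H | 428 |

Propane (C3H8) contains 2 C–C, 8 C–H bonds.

Bonds broken (reactants):
  C–C: 2 × 354 = 708
  C–H: 8 × 428 = 3424
  O=O: 5 × 506 = 2530
  Σ(broken) = 6662 kJ
Bonds formed (products):
  C=O: 6 × 786 = 4716
  O–H: 8 × 480 = 3840
  Σ(formed) = 8556 kJ
ΔH = Σ(broken) − Σ(formed) = 6662 − 8556 = −1894 kJ

ΔH ≈ −1894 kJ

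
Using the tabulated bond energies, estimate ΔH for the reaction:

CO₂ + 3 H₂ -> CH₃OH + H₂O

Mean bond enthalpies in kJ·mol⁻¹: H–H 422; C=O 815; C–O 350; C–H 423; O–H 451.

Bonds broken (reactants):
  C=O: 2 × 815 = 1630
  H–H: 3 × 422 = 1266
  Σ(broken) = 2896 kJ
Bonds formed (products):
  C–H: 3 × 423 = 1269
  C–O: 1 × 350 = 350
  O–H: 3 × 451 = 1353
  Σ(formed) = 2972 kJ
ΔH = Σ(broken) − Σ(formed) = 2896 − 2972 = −76 kJ

ΔH ≈ −76 kJ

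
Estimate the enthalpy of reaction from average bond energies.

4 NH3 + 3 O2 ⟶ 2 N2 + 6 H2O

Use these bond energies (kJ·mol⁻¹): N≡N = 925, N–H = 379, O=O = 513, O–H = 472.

Bonds broken (reactants):
  N–H: 12 × 379 = 4548
  O=O: 3 × 513 = 1539
  Σ(broken) = 6087 kJ
Bonds formed (products):
  N≡N: 2 × 925 = 1850
  O–H: 12 × 472 = 5664
  Σ(formed) = 7514 kJ
ΔH = Σ(broken) − Σ(formed) = 6087 − 7514 = −1427 kJ

ΔH ≈ −1427 kJ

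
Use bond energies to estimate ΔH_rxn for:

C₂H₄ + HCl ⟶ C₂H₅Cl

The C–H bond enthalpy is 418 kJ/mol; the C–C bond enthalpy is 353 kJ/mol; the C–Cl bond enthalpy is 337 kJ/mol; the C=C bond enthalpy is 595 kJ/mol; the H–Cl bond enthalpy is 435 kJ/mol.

ΔH ≈ −78 kJ

Bonds broken (reactants):
  C–H: 4 × 418 = 1672
  C=C: 1 × 595 = 595
  H–Cl: 1 × 435 = 435
  Σ(broken) = 2702 kJ
Bonds formed (products):
  C–C: 1 × 353 = 353
  C–Cl: 1 × 337 = 337
  C–H: 5 × 418 = 2090
  Σ(formed) = 2780 kJ
ΔH = Σ(broken) − Σ(formed) = 2702 − 2780 = −78 kJ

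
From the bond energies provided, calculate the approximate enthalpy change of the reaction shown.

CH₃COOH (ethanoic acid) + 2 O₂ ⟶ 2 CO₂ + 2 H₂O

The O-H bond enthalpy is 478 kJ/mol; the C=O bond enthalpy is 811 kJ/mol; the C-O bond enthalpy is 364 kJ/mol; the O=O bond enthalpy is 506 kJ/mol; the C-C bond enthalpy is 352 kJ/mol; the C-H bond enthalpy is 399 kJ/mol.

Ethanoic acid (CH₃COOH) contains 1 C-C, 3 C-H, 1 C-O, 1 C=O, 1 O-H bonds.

ΔH ≈ −942 kJ

Bonds broken (reactants):
  C-C: 1 × 352 = 352
  C-H: 3 × 399 = 1197
  C-O: 1 × 364 = 364
  C=O: 1 × 811 = 811
  O-H: 1 × 478 = 478
  O=O: 2 × 506 = 1012
  Σ(broken) = 4214 kJ
Bonds formed (products):
  C=O: 4 × 811 = 3244
  O-H: 4 × 478 = 1912
  Σ(formed) = 5156 kJ
ΔH = Σ(broken) − Σ(formed) = 4214 − 5156 = −942 kJ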